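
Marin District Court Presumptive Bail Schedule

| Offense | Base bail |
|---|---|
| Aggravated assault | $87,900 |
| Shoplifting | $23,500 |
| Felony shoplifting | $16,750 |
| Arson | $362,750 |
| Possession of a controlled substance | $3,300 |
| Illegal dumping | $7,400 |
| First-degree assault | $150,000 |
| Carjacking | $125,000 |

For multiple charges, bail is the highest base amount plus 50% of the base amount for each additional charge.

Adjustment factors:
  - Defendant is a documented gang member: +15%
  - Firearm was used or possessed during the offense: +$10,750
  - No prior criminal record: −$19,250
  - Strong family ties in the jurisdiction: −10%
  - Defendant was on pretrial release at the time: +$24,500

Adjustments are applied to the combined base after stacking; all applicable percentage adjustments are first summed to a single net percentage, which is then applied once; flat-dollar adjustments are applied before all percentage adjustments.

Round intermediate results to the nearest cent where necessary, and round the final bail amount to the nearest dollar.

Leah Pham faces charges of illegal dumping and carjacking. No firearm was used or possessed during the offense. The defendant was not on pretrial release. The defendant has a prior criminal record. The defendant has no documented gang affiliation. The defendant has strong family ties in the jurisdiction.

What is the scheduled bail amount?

Base amounts from the schedule: illegal dumping $7,400; carjacking $125,000.
Stacking rule: highest base plus 50% of each additional charge. Highest is carjacking at $125,000. Additional: $7,400 × 50% = $3,700. Combined base = $125,000 + $3,700 = $128,700.
Strong family ties in the jurisdiction (−10%): $128,700 × 0.9 = $115,830.

$115,830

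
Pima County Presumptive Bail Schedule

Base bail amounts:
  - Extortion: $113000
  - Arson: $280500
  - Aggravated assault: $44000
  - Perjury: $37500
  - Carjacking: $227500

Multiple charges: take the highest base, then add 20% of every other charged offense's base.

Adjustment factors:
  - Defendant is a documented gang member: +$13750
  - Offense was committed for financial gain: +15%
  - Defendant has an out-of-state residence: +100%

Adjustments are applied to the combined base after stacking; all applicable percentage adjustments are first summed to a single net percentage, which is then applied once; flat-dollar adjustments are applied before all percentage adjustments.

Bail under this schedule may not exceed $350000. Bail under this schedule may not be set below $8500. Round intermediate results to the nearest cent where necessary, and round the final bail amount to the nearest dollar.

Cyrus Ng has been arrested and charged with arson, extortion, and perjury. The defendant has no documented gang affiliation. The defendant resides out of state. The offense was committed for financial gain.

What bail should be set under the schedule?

$350000

Base amounts from the schedule: arson $280500; extortion $113000; perjury $37500.
Stacking rule: highest base plus 20% of each additional charge. Highest is arson at $280500. Additional: $113000 × 20% = $22600; $37500 × 20% = $7500. Combined base = $280500 + $30100 = $310600.
Net percentage adjustment: +15% +100% = +115%. $310600 × 2.15 = $667790.
Result $667790 exceeds the maximum of $350000; bail is capped at $350000.
$350000 is at or above the $8500 minimum.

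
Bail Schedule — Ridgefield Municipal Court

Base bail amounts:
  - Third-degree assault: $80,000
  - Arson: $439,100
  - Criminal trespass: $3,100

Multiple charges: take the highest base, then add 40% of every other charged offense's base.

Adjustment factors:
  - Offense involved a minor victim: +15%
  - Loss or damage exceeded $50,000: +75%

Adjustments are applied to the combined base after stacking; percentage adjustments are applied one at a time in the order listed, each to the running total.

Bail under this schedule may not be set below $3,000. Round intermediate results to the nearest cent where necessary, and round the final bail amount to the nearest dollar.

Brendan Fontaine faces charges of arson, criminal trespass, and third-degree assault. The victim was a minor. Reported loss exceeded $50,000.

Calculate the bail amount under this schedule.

$950,584

Base amounts from the schedule: arson $439,100; criminal trespass $3,100; third-degree assault $80,000.
Stacking rule: highest base plus 40% of each additional charge. Highest is arson at $439,100. Additional: $3,100 × 40% = $1,240; $80,000 × 40% = $32,000. Combined base = $439,100 + $33,240 = $472,340.
Offense involved a minor victim (+15%): $472,340 × 1.15 = $543,191.
Loss or damage exceeded $50,000 (+75%): $543,191 × 1.75 = $950,584.25.
$950,584.25 is at or above the $3,000 minimum.
Rounded to the nearest dollar: $950,584.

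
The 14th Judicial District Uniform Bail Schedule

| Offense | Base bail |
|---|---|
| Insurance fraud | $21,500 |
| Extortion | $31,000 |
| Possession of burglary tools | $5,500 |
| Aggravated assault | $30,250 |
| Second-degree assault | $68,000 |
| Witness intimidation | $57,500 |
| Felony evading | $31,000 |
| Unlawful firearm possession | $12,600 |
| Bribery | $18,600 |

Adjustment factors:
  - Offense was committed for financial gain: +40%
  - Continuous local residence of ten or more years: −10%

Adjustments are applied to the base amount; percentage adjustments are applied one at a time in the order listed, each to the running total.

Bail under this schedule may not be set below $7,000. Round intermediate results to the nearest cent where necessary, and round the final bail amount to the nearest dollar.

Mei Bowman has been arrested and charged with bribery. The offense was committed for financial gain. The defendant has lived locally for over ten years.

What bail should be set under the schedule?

Base amounts from the schedule: bribery $18,600.
Single charge. Combined base = $18,600.
Offense was committed for financial gain (+40%): $18,600 × 1.4 = $26,040.
Continuous local residence of ten or more years (−10%): $26,040 × 0.9 = $23,436.
$23,436 is at or above the $7,000 minimum.

$23,436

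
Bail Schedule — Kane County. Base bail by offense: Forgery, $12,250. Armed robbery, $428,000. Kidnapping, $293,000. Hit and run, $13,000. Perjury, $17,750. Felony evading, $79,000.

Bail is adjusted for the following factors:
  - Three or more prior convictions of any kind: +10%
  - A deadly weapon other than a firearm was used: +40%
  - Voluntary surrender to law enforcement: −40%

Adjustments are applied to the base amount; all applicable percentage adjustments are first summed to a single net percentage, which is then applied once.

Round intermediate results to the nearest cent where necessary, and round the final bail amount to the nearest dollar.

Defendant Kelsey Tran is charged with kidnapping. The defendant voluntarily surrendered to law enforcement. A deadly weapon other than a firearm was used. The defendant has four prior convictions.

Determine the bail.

$322,300

Base amounts from the schedule: kidnapping $293,000.
Single charge. Combined base = $293,000.
Net percentage adjustment: +10% +40% −40% = +10%. $293,000 × 1.1 = $322,300.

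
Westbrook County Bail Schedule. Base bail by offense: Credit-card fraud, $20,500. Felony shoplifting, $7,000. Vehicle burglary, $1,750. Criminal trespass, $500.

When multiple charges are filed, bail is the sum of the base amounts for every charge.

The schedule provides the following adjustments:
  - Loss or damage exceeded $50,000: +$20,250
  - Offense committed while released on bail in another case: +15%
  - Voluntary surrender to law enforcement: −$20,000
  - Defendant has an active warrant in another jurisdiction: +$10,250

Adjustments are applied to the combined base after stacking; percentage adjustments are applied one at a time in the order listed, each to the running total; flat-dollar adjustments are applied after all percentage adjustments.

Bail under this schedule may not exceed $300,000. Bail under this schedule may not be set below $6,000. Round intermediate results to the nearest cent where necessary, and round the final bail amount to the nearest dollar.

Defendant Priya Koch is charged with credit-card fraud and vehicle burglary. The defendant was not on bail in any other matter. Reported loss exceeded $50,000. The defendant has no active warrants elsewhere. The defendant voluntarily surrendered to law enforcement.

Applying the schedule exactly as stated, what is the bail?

Base amounts from the schedule: credit-card fraud $20,500; vehicle burglary $1,750.
Stacking rule: sum of all bases. $20,500 + $1,750 = $22,250.
Loss or damage exceeded $50,000 (+$20,250 flat): $22,250 + $20,250 = $42,500.
Voluntary surrender to law enforcement (−$20,000 flat): $42,500 − $20,000 = $22,500.
$22,500 is within the $300,000 maximum.
$22,500 is at or above the $6,000 minimum.

$22,500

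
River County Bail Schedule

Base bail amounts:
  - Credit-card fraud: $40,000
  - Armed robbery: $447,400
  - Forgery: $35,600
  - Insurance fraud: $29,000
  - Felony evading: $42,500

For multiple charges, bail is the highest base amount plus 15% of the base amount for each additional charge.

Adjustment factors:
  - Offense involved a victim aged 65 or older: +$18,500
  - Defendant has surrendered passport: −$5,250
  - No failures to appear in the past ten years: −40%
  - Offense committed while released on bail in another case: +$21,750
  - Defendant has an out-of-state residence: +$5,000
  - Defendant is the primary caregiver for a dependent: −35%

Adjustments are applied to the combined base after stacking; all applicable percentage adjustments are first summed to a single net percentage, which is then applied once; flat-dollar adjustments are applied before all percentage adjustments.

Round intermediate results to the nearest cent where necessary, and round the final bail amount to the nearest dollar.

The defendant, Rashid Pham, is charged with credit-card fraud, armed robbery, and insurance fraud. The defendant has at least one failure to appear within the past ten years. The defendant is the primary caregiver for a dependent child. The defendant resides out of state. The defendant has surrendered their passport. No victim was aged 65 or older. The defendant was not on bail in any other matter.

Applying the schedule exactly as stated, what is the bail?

Base amounts from the schedule: credit-card fraud $40,000; armed robbery $447,400; insurance fraud $29,000.
Stacking rule: highest base plus 15% of each additional charge. Highest is armed robbery at $447,400. Additional: $40,000 × 15% = $6,000; $29,000 × 15% = $4,350. Combined base = $447,400 + $10,350 = $457,750.
Defendant has surrendered passport (−$5,250 flat): $457,750 − $5,250 = $452,500.
Defendant has an out-of-state residence (+$5,000 flat): $452,500 + $5,000 = $457,500.
Defendant is the primary caregiver for a dependent (−35%): $457,500 × 0.65 = $297,375.

$297,375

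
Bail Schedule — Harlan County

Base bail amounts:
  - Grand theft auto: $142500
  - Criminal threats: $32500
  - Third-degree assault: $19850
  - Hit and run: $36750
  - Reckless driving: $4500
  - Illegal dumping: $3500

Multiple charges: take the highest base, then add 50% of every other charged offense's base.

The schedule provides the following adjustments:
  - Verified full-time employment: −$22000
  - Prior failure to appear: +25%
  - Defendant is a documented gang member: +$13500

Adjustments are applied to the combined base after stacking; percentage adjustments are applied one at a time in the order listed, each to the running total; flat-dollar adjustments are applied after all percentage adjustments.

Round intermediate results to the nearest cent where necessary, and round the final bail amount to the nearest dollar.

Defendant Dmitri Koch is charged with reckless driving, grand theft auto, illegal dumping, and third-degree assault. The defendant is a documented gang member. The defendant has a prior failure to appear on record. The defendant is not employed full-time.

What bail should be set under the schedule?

Base amounts from the schedule: reckless driving $4500; grand theft auto $142500; illegal dumping $3500; third-degree assault $19850.
Stacking rule: highest base plus 50% of each additional charge. Highest is grand theft auto at $142500. Additional: $4500 × 50% = $2250; $3500 × 50% = $1750; $19850 × 50% = $9925. Combined base = $142500 + $13925 = $156425.
Prior failure to appear (+25%): $156425 × 1.25 = $195531.25.
Defendant is a documented gang member (+$13500 flat): $195531.25 + $13500 = $209031.25.
Rounded to the nearest dollar: $209031.

$209031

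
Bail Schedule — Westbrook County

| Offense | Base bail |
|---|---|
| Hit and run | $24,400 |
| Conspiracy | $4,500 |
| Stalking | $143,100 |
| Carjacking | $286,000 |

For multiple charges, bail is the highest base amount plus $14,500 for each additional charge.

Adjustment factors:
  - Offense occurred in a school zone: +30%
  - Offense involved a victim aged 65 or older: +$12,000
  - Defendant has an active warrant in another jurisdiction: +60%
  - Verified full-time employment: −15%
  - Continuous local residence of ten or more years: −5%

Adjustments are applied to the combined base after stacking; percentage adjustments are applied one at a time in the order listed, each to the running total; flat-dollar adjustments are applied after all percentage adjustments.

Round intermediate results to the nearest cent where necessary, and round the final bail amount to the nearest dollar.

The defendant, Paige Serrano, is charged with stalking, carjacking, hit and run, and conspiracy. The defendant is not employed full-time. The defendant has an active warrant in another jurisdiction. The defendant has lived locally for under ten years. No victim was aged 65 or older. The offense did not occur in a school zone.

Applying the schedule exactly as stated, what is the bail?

$527,200

Base amounts from the schedule: stalking $143,100; carjacking $286,000; hit and run $24,400; conspiracy $4,500.
Stacking rule: highest base plus $14,500 per additional charge. Highest is carjacking at $286,000; 3 additional charges → +$43,500. Combined base = $329,500.
Defendant has an active warrant in another jurisdiction (+60%): $329,500 × 1.6 = $527,200.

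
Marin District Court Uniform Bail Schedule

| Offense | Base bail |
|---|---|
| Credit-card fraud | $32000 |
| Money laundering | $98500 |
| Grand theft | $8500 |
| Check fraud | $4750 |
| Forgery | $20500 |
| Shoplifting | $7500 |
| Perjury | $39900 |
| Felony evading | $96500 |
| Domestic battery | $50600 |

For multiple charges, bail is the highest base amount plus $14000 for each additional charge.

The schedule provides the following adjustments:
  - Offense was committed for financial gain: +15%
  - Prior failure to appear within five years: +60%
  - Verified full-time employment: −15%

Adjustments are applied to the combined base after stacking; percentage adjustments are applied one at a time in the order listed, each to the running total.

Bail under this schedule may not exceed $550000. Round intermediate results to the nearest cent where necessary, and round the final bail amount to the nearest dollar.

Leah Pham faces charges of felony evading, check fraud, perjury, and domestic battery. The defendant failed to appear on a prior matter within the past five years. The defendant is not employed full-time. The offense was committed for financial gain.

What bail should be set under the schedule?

$254840

Base amounts from the schedule: felony evading $96500; check fraud $4750; perjury $39900; domestic battery $50600.
Stacking rule: highest base plus $14000 per additional charge. Highest is felony evading at $96500; 3 additional charges → +$42000. Combined base = $138500.
Offense was committed for financial gain (+15%): $138500 × 1.15 = $159275.
Prior failure to appear within five years (+60%): $159275 × 1.6 = $254840.
$254840 is within the $550000 maximum.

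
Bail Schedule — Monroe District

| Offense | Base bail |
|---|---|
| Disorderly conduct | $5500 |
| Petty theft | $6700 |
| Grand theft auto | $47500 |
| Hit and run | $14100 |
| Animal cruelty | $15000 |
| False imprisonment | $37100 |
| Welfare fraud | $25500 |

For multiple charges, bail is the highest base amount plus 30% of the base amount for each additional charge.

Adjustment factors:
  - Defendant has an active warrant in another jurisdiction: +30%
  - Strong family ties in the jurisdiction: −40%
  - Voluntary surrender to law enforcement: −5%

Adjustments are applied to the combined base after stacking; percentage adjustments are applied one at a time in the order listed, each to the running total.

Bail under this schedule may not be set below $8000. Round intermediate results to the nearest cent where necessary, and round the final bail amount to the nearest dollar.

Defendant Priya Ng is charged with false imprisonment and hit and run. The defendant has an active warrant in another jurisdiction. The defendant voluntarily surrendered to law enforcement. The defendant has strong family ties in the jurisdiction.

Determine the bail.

Base amounts from the schedule: false imprisonment $37100; hit and run $14100.
Stacking rule: highest base plus 30% of each additional charge. Highest is false imprisonment at $37100. Additional: $14100 × 30% = $4230. Combined base = $37100 + $4230 = $41330.
Defendant has an active warrant in another jurisdiction (+30%): $41330 × 1.3 = $53729.
Strong family ties in the jurisdiction (−40%): $53729 × 0.6 = $32237.40.
Voluntary surrender to law enforcement (−5%): $32237.40 × 0.95 = $30625.53.
$30625.53 is at or above the $8000 minimum.
Rounded to the nearest dollar: $30626.

$30626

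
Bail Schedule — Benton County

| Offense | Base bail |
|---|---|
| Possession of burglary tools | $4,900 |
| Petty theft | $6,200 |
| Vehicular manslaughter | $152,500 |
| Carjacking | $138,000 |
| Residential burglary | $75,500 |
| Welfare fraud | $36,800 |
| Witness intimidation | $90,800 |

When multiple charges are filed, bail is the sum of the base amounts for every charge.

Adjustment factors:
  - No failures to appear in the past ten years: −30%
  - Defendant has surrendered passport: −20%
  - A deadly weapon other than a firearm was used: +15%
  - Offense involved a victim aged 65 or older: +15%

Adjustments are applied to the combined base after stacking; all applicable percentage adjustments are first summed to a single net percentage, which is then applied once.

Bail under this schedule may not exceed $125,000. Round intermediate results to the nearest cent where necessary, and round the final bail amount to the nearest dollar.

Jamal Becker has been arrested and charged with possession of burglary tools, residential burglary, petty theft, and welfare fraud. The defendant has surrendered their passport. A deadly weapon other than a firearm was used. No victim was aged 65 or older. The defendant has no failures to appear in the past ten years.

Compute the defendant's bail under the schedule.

Base amounts from the schedule: possession of burglary tools $4,900; residential burglary $75,500; petty theft $6,200; welfare fraud $36,800.
Stacking rule: sum of all bases. $4,900 + $75,500 + $6,200 + $36,800 = $123,400.
Net percentage adjustment: −30% −20% +15% = −35%. $123,400 × 0.65 = $80,210.
$80,210 is within the $125,000 maximum.

$80,210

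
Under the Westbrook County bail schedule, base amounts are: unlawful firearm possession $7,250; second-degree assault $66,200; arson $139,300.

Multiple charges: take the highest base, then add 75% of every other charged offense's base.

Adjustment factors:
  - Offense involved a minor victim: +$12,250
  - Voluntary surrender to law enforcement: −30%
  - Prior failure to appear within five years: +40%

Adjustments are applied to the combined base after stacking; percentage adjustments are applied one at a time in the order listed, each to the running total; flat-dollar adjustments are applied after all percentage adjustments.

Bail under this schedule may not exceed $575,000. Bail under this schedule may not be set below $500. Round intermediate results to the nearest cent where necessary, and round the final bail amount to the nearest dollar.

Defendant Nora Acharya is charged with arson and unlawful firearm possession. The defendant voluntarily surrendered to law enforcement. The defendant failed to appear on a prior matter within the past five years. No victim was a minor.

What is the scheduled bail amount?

Base amounts from the schedule: arson $139,300; unlawful firearm possession $7,250.
Stacking rule: highest base plus 75% of each additional charge. Highest is arson at $139,300. Additional: $7,250 × 75% = $5,437.50. Combined base = $139,300 + $5,437.50 = $144,737.50.
Voluntary surrender to law enforcement (−30%): $144,737.50 × 0.7 = $101,316.25.
Prior failure to appear within five years (+40%): $101,316.25 × 1.4 = $141,842.75.
$141,842.75 is within the $575,000 maximum.
$141,842.75 is at or above the $500 minimum.
Rounded to the nearest dollar: $141,843.

$141,843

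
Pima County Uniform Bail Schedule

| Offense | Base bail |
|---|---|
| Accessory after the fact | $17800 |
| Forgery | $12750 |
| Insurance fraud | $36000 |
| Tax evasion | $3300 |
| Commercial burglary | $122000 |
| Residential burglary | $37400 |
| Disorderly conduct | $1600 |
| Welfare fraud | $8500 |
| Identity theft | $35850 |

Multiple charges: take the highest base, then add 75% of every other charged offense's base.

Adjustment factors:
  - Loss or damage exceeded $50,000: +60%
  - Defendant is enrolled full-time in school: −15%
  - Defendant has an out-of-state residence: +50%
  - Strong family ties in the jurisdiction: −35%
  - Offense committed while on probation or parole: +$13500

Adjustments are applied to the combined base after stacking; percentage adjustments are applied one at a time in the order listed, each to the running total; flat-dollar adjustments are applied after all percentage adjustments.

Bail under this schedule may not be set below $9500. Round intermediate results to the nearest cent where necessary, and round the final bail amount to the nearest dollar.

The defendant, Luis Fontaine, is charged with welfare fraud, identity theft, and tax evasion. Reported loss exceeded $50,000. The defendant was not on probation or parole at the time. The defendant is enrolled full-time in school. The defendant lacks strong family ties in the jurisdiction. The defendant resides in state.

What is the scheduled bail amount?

$60792

Base amounts from the schedule: welfare fraud $8500; identity theft $35850; tax evasion $3300.
Stacking rule: highest base plus 75% of each additional charge. Highest is identity theft at $35850. Additional: $8500 × 75% = $6375; $3300 × 75% = $2475. Combined base = $35850 + $8850 = $44700.
Loss or damage exceeded $50,000 (+60%): $44700 × 1.6 = $71520.
Defendant is enrolled full-time in school (−15%): $71520 × 0.85 = $60792.
$60792 is at or above the $9500 minimum.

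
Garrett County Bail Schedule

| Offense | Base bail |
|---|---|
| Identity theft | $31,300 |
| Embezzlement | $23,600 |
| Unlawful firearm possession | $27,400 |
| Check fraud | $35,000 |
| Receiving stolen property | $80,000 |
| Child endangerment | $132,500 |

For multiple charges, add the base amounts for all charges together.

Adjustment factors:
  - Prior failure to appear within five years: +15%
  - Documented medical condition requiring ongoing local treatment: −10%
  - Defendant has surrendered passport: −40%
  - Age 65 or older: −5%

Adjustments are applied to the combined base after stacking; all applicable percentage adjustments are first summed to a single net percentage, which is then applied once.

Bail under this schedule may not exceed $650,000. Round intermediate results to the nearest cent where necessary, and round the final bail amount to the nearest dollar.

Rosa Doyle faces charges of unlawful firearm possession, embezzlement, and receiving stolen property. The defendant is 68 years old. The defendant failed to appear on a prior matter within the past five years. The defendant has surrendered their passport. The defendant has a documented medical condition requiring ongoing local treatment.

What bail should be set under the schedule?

$78,600

Base amounts from the schedule: unlawful firearm possession $27,400; embezzlement $23,600; receiving stolen property $80,000.
Stacking rule: sum of all bases. $27,400 + $23,600 + $80,000 = $131,000.
Net percentage adjustment: +15% −10% −40% −5% = −40%. $131,000 × 0.6 = $78,600.
$78,600 is within the $650,000 maximum.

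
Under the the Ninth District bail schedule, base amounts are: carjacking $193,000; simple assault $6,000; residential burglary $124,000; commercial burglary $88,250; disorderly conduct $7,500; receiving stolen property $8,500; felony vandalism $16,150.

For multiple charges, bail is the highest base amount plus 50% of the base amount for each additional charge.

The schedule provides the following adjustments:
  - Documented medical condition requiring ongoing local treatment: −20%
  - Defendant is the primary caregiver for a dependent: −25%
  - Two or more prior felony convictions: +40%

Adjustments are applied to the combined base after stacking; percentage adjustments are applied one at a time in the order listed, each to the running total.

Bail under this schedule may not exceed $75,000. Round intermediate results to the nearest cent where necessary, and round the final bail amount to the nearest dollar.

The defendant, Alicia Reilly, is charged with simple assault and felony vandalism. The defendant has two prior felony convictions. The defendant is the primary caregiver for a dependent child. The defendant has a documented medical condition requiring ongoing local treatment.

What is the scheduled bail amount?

Base amounts from the schedule: simple assault $6,000; felony vandalism $16,150.
Stacking rule: highest base plus 50% of each additional charge. Highest is felony vandalism at $16,150. Additional: $6,000 × 50% = $3,000. Combined base = $16,150 + $3,000 = $19,150.
Documented medical condition requiring ongoing local treatment (−20%): $19,150 × 0.8 = $15,320.
Defendant is the primary caregiver for a dependent (−25%): $15,320 × 0.75 = $11,490.
Two or more prior felony convictions (+40%): $11,490 × 1.4 = $16,086.
$16,086 is within the $75,000 maximum.

$16,086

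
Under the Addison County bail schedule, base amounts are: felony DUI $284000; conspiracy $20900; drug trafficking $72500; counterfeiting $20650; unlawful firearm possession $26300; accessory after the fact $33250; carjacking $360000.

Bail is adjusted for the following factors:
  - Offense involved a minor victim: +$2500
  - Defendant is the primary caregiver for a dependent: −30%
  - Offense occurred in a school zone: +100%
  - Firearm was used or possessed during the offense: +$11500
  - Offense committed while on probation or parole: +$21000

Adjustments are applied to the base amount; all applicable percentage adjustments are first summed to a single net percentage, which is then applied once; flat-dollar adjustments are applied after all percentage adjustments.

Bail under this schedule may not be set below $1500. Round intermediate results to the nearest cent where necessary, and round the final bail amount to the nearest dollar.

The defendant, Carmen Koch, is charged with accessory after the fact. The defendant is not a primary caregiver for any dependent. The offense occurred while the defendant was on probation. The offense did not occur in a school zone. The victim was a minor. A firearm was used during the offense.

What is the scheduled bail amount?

Base amounts from the schedule: accessory after the fact $33250.
Single charge. Combined base = $33250.
Offense involved a minor victim (+$2500 flat): $33250 + $2500 = $35750.
Firearm was used or possessed during the offense (+$11500 flat): $35750 + $11500 = $47250.
Offense committed while on probation or parole (+$21000 flat): $47250 + $21000 = $68250.
$68250 is at or above the $1500 minimum.

$68250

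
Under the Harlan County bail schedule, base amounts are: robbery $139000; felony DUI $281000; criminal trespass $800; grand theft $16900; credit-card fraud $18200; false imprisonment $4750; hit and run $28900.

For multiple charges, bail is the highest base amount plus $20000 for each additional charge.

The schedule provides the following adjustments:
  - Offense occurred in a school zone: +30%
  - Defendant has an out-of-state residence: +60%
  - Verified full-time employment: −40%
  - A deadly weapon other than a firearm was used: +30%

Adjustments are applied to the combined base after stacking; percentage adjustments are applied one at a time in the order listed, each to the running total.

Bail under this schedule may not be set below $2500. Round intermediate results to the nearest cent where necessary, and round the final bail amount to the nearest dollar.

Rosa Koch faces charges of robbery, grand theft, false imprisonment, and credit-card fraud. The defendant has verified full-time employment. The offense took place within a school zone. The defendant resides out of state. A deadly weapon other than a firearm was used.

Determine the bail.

$322858

Base amounts from the schedule: robbery $139000; grand theft $16900; false imprisonment $4750; credit-card fraud $18200.
Stacking rule: highest base plus $20000 per additional charge. Highest is robbery at $139000; 3 additional charges → +$60000. Combined base = $199000.
Offense occurred in a school zone (+30%): $199000 × 1.3 = $258700.
Defendant has an out-of-state residence (+60%): $258700 × 1.6 = $413920.
Verified full-time employment (−40%): $413920 × 0.6 = $248352.
A deadly weapon other than a firearm was used (+30%): $248352 × 1.3 = $322857.60.
$322857.60 is at or above the $2500 minimum.
Rounded to the nearest dollar: $322858.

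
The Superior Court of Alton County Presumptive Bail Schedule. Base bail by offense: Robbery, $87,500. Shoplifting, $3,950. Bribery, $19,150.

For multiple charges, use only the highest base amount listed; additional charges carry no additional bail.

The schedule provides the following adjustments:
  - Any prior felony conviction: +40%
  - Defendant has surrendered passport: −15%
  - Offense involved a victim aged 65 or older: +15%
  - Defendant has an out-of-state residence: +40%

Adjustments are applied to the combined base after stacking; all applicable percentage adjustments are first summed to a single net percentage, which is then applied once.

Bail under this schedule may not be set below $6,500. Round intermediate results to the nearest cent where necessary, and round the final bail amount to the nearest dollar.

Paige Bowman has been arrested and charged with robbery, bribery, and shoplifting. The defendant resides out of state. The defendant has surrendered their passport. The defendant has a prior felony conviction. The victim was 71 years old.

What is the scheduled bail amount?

$157,500

Base amounts from the schedule: robbery $87,500; bribery $19,150; shoplifting $3,950.
Stacking rule: use the highest base only. Highest is robbery at $87,500. Combined base = $87,500.
Net percentage adjustment: +40% −15% +15% +40% = +80%. $87,500 × 1.8 = $157,500.
$157,500 is at or above the $6,500 minimum.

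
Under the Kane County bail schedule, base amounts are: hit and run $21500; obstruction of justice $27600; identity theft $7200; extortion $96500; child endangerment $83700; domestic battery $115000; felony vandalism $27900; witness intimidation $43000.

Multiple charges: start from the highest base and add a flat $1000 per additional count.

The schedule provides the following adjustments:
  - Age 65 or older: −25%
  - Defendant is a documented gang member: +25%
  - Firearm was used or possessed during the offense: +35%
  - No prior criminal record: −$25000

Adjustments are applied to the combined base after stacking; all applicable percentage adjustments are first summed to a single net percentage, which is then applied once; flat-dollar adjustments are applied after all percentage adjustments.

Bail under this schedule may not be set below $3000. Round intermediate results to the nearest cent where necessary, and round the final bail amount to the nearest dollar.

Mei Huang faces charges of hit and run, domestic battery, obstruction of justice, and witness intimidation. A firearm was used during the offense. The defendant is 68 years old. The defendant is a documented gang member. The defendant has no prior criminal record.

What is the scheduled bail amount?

$134300

Base amounts from the schedule: hit and run $21500; domestic battery $115000; obstruction of justice $27600; witness intimidation $43000.
Stacking rule: highest base plus $1000 per additional charge. Highest is domestic battery at $115000; 3 additional charges → +$3000. Combined base = $118000.
Net percentage adjustment: −25% +25% +35% = +35%. $118000 × 1.35 = $159300.
No prior criminal record (−$25000 flat): $159300 − $25000 = $134300.
$134300 is at or above the $3000 minimum.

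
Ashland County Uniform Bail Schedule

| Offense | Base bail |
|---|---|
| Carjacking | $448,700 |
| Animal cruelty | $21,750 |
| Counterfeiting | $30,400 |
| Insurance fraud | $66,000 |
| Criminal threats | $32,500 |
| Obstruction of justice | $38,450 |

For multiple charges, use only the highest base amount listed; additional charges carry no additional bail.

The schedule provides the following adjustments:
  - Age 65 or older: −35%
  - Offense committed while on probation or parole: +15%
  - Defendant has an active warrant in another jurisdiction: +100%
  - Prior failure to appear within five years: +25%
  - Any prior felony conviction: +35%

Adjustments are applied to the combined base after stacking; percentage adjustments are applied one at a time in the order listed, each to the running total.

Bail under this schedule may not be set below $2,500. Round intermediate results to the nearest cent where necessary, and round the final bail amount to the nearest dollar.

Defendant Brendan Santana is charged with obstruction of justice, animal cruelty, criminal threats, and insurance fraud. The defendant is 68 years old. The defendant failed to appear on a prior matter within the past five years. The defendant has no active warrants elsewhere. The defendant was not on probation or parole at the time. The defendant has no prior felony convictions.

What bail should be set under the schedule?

Base amounts from the schedule: obstruction of justice $38,450; animal cruelty $21,750; criminal threats $32,500; insurance fraud $66,000.
Stacking rule: use the highest base only. Highest is insurance fraud at $66,000. Combined base = $66,000.
Age 65 or older (−35%): $66,000 × 0.65 = $42,900.
Prior failure to appear within five years (+25%): $42,900 × 1.25 = $53,625.
$53,625 is at or above the $2,500 minimum.

$53,625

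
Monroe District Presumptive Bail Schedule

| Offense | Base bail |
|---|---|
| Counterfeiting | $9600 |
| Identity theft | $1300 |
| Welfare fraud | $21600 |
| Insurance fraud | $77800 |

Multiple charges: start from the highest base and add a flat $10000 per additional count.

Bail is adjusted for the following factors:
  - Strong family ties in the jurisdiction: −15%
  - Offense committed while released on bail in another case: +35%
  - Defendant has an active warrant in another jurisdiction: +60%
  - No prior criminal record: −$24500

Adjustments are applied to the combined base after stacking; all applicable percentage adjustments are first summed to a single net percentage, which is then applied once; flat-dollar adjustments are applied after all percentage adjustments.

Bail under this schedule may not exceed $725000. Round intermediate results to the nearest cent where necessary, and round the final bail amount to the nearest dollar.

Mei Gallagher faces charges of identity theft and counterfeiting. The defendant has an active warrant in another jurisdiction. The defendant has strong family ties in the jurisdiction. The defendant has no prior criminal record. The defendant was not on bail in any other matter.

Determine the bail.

Base amounts from the schedule: identity theft $1300; counterfeiting $9600.
Stacking rule: highest base plus $10000 per additional charge. Highest is counterfeiting at $9600; 1 additional charge → +$10000. Combined base = $19600.
Net percentage adjustment: −15% +60% = +45%. $19600 × 1.45 = $28420.
No prior criminal record (−$24500 flat): $28420 − $24500 = $3920.
$3920 is within the $725000 maximum.

$3920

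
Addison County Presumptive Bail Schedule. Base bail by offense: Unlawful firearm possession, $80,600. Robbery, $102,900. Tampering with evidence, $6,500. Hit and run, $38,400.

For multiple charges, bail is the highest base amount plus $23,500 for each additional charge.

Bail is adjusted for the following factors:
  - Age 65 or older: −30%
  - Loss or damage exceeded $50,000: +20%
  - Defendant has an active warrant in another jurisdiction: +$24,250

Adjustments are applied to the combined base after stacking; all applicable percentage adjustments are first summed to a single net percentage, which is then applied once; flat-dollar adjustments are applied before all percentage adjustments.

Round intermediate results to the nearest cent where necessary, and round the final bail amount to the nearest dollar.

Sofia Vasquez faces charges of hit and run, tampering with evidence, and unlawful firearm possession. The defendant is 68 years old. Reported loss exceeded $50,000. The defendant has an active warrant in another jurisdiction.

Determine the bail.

Base amounts from the schedule: hit and run $38,400; tampering with evidence $6,500; unlawful firearm possession $80,600.
Stacking rule: highest base plus $23,500 per additional charge. Highest is unlawful firearm possession at $80,600; 2 additional charges → +$47,000. Combined base = $127,600.
Defendant has an active warrant in another jurisdiction (+$24,250 flat): $127,600 + $24,250 = $151,850.
Net percentage adjustment: −30% +20% = −10%. $151,850 × 0.9 = $136,665.

$136,665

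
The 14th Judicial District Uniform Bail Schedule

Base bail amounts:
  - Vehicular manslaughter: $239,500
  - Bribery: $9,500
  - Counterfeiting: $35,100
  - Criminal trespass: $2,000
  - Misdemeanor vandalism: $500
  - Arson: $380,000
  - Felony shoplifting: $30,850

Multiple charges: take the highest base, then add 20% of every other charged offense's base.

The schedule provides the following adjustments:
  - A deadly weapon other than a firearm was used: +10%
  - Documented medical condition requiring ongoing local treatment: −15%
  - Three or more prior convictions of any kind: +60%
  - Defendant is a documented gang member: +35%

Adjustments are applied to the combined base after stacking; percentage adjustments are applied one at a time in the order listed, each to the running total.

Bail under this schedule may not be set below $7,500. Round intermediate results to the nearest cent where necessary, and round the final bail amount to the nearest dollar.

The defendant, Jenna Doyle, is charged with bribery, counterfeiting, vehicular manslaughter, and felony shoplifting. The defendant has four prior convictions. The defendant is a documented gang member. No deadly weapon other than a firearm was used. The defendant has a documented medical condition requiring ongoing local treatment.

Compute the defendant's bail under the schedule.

$467,427

Base amounts from the schedule: bribery $9,500; counterfeiting $35,100; vehicular manslaughter $239,500; felony shoplifting $30,850.
Stacking rule: highest base plus 20% of each additional charge. Highest is vehicular manslaughter at $239,500. Additional: $9,500 × 20% = $1,900; $35,100 × 20% = $7,020; $30,850 × 20% = $6,170. Combined base = $239,500 + $15,090 = $254,590.
Documented medical condition requiring ongoing local treatment (−15%): $254,590 × 0.85 = $216,401.50.
Three or more prior convictions of any kind (+60%): $216,401.50 × 1.6 = $346,242.40.
Defendant is a documented gang member (+35%): $346,242.40 × 1.35 = $467,427.24.
$467,427.24 is at or above the $7,500 minimum.
Rounded to the nearest dollar: $467,427.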